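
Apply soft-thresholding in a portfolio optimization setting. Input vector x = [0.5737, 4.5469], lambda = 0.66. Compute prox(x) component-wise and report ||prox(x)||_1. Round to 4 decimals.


Soft-thresholding with lambda = 0.66:
prox(0.5737) = sign(0.5737)*max(|0.5737| - 0.66, 0) = 0.0
prox(4.5469) = sign(4.5469)*max(|4.5469| - 0.66, 0) = 3.8869
prox(x) = [0.0, 3.8869]
||prox(x)||_1 = 0.0 + 3.8869 = 3.8869


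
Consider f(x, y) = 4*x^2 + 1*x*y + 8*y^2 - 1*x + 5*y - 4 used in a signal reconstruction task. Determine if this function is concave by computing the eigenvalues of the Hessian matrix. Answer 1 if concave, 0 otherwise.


The Hessian of f(x,y) = 4*x^2 + 1*x*y + 8*y^2 - 1*x + 5*y - 4 is:
H = [[8, 1], [1, 16]]
Trace = 8 + 16 = 24
Determinant = 8*16 - (1)^2 = 127
Discriminant = (24)^2 - 4*127 = 68.0
Eigenvalues: lambda_1 = 7.8769, lambda_2 = 16.1231
The function is not concave.

0


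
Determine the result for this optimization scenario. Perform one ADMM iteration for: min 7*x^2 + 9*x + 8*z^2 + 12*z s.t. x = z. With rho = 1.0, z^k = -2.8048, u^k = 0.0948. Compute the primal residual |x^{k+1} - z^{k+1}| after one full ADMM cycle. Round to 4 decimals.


ADMM iteration with rho = 1.0, z^k = -2.8048, u^k = 0.0948
Step 1: x-update.
Minimize 7*x^2 + 9*x + (1.0/2)*(x + 2.8048 + 0.0948)^2
FOC: (2*7 + 1.0)*x = -9 + 1.0*(-2.8048 - 0.0948)
x^{k+1} = -0.7933
Step 2: z-update.
Minimize 8*z^2 + 12*z + (1.0/2)*(-0.7933 - z + 0.0948)^2
FOC: (2*8 + 1.0)*z = -12 + 1.0*(-0.7933 + 0.0948)
z^{k+1} = -0.747
Step 3: u-update.
u^{k+1} = 0.0948 - 0.7933 + 0.747 = 0.0485
Step 4: Primal residual = |-0.7933 + 0.747| = 0.0463


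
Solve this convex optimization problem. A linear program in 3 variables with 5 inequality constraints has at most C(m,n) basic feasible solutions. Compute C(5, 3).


Each vertex corresponds to some choice of n active constraints out of m, so the number of vertices is at most C(m, n) = m! / (n!(m-n)!).
m = 5, n = 3
Numerator: 5 * 4 * 3
Denominator: 3! = 6
C(5, 3) = 10


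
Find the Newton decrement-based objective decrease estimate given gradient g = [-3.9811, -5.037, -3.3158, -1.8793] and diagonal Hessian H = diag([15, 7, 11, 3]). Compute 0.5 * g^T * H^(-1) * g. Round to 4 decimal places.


Step 1: H is diagonal, so H^(-1) * g = [-0.2654, -0.7196, -0.3014, -0.6264].
Step 2: g^T H^(-1) g = sum_i g_i^2 / H_ii
  = (-3.9811)^2/15 + (-5.037)^2/7 + (-3.3158)^2/11 + (-1.8793)^2/3
  = 1.0566 + 3.6245 + 0.9995 + 1.1773 = 6.8579
Step 3: Objective decrease = 0.5 * g^T H^(-1) g = 3.4289


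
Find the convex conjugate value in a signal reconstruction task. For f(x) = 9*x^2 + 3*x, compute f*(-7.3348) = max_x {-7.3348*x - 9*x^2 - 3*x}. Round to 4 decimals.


f*(y) = sup_x {y*x - a*x^2 - b*x} = sup_x {(y-b)*x - a*x^2}
FOC: (y - b) - 2a*x = 0 => x* = (y - b)/(2a)
x* = (-7.3348 - 3)/(2*9) = -0.5742
f*(-7.3348) = (y-b)^2/(4a) = (-7.3348 - 3)^2/(4*9)
= 106.8081/36 = 2.9669


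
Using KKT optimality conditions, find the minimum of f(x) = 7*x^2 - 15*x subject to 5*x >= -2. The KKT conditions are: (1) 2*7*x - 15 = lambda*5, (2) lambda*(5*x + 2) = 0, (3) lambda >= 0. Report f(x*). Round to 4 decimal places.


Step 1: Try lambda = 0 (constraint inactive).
Stationarity: 2*7*x - 15 = 0
x* = 15/(2*7) = 15/14 = 1.0714 (rounded; the exact value 15/14 is used below)
Check constraint: 5*1.0714 = 5.357 >= -2 -- satisfied.
Step 2: Compute optimal value.
f(x*) = 7*(15/14)^2 - 15*(15/14) = -8.0357


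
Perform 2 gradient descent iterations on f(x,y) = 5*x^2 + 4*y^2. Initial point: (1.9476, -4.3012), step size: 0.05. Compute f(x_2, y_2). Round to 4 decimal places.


Gradient descent on f(x,y) = 5*x^2 + 4*y^2.
Starting point: (1.9476, -4.3012), alpha = 0.05
Step 1: grad_x = 2*5*1.9476 = 19.476, grad_y = 2*4*-4.3012 = -34.4096
  x_1 = 1.9476 - 0.05*19.476 = 0.9738
  y_1 = -4.3012 - 0.05*-34.4096 = -2.5807
Step 2: grad_x = 2*5*0.9738 = 9.738, grad_y = 2*4*-2.5807 = -20.6458
  x_2 = 0.9738 - 0.05*9.738 = 0.4869
  y_2 = -2.5807 - 0.05*-20.6458 = -1.5484
f(0.4869, -1.5484) = 5*0.4869^2 + 4*(-1.5484)^2 = 10.7759


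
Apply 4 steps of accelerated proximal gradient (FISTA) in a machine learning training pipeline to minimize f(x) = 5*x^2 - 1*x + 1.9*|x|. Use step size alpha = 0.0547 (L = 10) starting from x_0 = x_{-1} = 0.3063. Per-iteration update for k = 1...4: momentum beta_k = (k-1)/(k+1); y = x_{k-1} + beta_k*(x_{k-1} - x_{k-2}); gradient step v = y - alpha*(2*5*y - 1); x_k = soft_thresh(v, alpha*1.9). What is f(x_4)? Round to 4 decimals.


FISTA on f(x) = 5*x^2 - 1*x + 1.9*|x|
L = 10, alpha = 0.0547
Iteration 1: beta = 0.0, y = 0.3063 + 0.0*(0.3063 - 0.3063) = 0.3063
  grad(y) = 2.063, v = y - alpha*grad = 0.1935
  prox(v) = soft_thresh(0.1935, 0.1039) = 0.0895
Iteration 2: beta = 0.3333, y = 0.0895 + 0.3333*(0.0895 - 0.3063) = 0.0173
  grad(y) = -0.8273, v = y - alpha*grad = 0.0625
  prox(v) = soft_thresh(0.0625, 0.1039) = 0.0
Iteration 3: beta = 0.5, y = 0.0 + 0.5*(0.0 - 0.0895) = -0.0448
  grad(y) = -1.4476, v = y - alpha*grad = 0.0344
  prox(v) = soft_thresh(0.0344, 0.1039) = 0.0
Iteration 4: beta = 0.6, y = 0.0 + 0.6*(0.0 - 0.0) = 0.0
  grad(y) = -1.0, v = y - alpha*grad = 0.0547
  prox(v) = soft_thresh(0.0547, 0.1039) = 0.0
f(x_4) = 5*0.0^2 - 1*0.0 + 1.9*|0.0| = 0.0


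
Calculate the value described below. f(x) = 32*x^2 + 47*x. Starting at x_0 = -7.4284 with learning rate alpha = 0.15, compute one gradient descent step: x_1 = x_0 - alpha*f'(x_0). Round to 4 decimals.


We compute the gradient at x_0 and apply the update.
f'(x) = 64*x + 47
f'(-7.4284) = 64*-7.4284 + 47 = -428.4176
x_1 = -7.4284 - 0.15*-428.4176 = 56.8342


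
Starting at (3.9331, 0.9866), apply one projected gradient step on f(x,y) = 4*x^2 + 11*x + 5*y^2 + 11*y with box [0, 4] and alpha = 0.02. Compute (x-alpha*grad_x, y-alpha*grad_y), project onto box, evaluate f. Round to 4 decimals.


Step 1: Compute gradient at (3.9331, 0.9866).
grad_x = 2*4*3.9331 + 11 = 42.4648
grad_y = 2*5*0.9866 + 11 = 20.866
Step 2: Gradient step.
x_raw = 3.9331 - 0.02*42.4648 = 3.0838
y_raw = 0.9866 - 0.02*20.866 = 0.5693
Step 3: Project onto [0, 4].
x_proj = clip(3.0838) = 3.0838
y_proj = clip(0.5693) = 0.5693
Step 4: Evaluate f.
f(3.0838, 0.5693) = 79.8437


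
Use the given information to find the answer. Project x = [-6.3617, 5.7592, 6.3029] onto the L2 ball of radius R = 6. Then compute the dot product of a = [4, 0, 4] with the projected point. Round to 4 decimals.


Step 1: Compute ||x|| (intermediates to 6 decimals).
||x|| = sqrt((-6.3617)^2 + 5.7592^2 + 6.3029^2) = 10.647355
Step 2: Project.
Since ||x|| > R, scale = R/||x|| = 6/10.647355 = 0.56352, proj(x) = scale * x
proj(x) = [-3.584945, 3.245424, 3.55181]
Step 3: Dot product.
a^T * proj(x) = 4*(-3.584945) + 0*3.245424 + 4*3.55181 = -0.1325


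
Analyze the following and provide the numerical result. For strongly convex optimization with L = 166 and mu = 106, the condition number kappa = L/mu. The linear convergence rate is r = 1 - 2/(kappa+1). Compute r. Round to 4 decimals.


Step 1: Compute the condition number.
kappa = L/mu = 166/106 = 1.566
Step 2: Compute the convergence rate.
r = 1 - 2/(kappa + 1) = 1 - 2*mu/(L + mu) = (L - mu)/(L + mu) = 60/272 = 0.2206


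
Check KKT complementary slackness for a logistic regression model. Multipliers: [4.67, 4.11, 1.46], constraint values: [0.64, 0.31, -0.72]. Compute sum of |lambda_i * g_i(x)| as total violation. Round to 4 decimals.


KKT complementary slackness check:
lambda_1 * g_1 = 4.67 * 0.64 = 2.9888
lambda_2 * g_2 = 4.11 * 0.31 = 1.2741
lambda_3 * g_3 = 1.46 * -0.72 = -1.0512
Total violation = 2.9888 + 1.2741 + 1.0512 = 5.3141


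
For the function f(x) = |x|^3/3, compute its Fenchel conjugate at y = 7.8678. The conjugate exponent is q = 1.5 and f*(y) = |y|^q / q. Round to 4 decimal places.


The conjugate exponent q satisfies 1/p + 1/q = 1.
p = 3, so q = 3/(3 - 1) = 1.5
|y|^q = 7.8678^1.5 = 22.0689
f*(7.8678) = 22.0689 / 1.5 = 14.7126


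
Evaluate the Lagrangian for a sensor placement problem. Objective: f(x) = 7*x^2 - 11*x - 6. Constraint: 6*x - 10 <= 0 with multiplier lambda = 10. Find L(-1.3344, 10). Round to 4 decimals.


Step 1: Evaluate f(x).
f(-1.3344) = 7*(-1.3344)^2 - 11*(-1.3344) - 6 = 21.1428
Step 2: Evaluate g(x).
g(-1.3344) = 6*-1.3344 - 10 = -18.0064
Step 3: Compute Lagrangian.
L = 21.1428 + 10*-18.0064 = -158.9212


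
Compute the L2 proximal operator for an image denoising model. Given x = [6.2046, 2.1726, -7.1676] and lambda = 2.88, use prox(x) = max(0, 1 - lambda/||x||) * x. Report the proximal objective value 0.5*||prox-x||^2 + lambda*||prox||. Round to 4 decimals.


Step 1: Compute ||x||.
||x|| = 9.7258
Step 2: Compute scaling factor.
scale = max(0, 1 - 2.88/9.7258) = 0.7039
Step 3: prox(x) = [4.3673, 1.5293, -5.0451]
||prox(x)|| = 6.8458
Step 4: Proximal objective.
0.5*||prox-x||^2 = 4.1472
lambda*||prox|| = 19.7159
Total = 23.8632


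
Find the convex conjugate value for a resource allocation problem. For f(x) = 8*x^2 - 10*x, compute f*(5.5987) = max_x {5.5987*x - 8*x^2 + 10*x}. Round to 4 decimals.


f*(y) = sup_x {y*x - a*x^2 - b*x} = sup_x {(y-b)*x - a*x^2}
FOC: (y - b) - 2a*x = 0 => x* = (y - b)/(2a)
x* = (5.5987 + 10)/(2*8) = 0.9749
f*(5.5987) = (y-b)^2/(4a) = (5.5987 + 10)^2/(4*8)
= 243.3194/32 = 7.6037


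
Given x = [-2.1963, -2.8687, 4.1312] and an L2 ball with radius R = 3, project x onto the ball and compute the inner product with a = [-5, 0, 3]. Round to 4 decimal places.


Step 1: Compute ||x|| (intermediates to 6 decimals).
||x|| = sqrt((-2.1963)^2 + (-2.8687)^2 + 4.1312^2) = 5.488168
Step 2: Project.
Since ||x|| > R, scale = R/||x|| = 3/5.488168 = 0.54663, proj(x) = scale * x
proj(x) = [-1.200563, -1.568117, 2.258238]
Step 3: Dot product.
a^T * proj(x) = -5*(-1.200563) + 0*(-1.568117) + 3*2.258238 = 12.7775


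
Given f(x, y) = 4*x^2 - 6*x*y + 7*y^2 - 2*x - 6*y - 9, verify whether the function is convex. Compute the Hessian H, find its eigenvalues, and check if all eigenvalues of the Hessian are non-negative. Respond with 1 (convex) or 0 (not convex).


The Hessian of f(x,y) = 4*x^2 - 6*x*y + 7*y^2 - 2*x - 6*y - 9 is:
H = [[8, -6], [-6, 14]]
Trace = 8 + 14 = 22
Determinant = 8*14 - (-6)^2 = 76
Discriminant = (22)^2 - 4*76 = 180.0
Eigenvalues: lambda_1 = 4.2918, lambda_2 = 17.7082
The function is convex.

1


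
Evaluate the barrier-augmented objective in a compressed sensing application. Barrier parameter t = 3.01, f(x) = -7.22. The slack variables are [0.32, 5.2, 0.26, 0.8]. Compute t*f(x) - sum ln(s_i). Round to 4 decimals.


Step 1: Compute log-barrier.
ln values: [-1.1394, 1.6487, -1.3471, -0.2231]
phi = -(-1.1394 + 1.6487 - 1.3471 - 0.2231) = 1.061
Step 2: Compute augmented objective.
t*f(x) = 3.01*-7.22 = -21.7322
Total = -21.7322 + 1.061 = -20.6712


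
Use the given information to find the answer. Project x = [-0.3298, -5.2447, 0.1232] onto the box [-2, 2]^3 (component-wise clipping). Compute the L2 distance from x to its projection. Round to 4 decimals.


Project each component onto [-2, 2].
clip(-0.3298) = -0.3298, clip(-5.2447) = -2.0, clip(0.1232) = 0.1232
Projection = [-0.3298, -2.0, 0.1232]
Squared diffs: [0.0, 10.5281, 0.0]
Distance = sqrt(10.5281) = 3.2447


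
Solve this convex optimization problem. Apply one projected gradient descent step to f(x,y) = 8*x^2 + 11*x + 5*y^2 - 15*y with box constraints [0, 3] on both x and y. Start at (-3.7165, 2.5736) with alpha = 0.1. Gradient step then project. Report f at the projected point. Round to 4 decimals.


Step 1: Compute gradient at (-3.7165, 2.5736).
grad_x = 2*8*-3.7165 + 11 = -48.464
grad_y = 2*5*2.5736 - 15 = 10.736
Step 2: Gradient step.
x_raw = -3.7165 - 0.1*-48.464 = 1.1299
y_raw = 2.5736 - 0.1*10.736 = 1.5
Step 3: Project onto [0, 3].
x_proj = clip(1.1299) = 1.1299
y_proj = clip(1.5) = 1.5
Step 4: Evaluate f.
f(1.1299, 1.5) = 11.3923


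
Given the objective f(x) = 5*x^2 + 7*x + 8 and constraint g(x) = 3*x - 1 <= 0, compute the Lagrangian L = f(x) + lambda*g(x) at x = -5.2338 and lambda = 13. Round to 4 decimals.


Step 1: Evaluate f(x).
f(-5.2338) = 5*(-5.2338)^2 + 7*(-5.2338) + 8 = 108.3267
Step 2: Evaluate g(x).
g(-5.2338) = 3*-5.2338 - 1 = -16.7014
Step 3: Compute Lagrangian.
L = 108.3267 + 13*-16.7014 = -108.7915


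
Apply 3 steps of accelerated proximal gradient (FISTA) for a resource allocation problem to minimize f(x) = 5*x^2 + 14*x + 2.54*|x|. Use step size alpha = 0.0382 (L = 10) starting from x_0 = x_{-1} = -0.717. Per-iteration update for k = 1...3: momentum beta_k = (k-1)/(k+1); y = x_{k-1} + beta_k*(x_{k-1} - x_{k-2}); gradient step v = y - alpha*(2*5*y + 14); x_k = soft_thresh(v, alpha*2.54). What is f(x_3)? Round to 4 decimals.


FISTA on f(x) = 5*x^2 + 14*x + 2.54*|x|
L = 10, alpha = 0.0382
Iteration 1: beta = 0.0, y = -0.717 + 0.0*(-0.717 + 0.717) = -0.717
  grad(y) = 6.83, v = y - alpha*grad = -0.9779
  prox(v) = soft_thresh(-0.9779, 0.097) = -0.8809
Iteration 2: beta = 0.3333, y = -0.8809 + 0.3333*(-0.8809 + 0.717) = -0.9355
  grad(y) = 4.645, v = y - alpha*grad = -1.1129
  prox(v) = soft_thresh(-1.1129, 0.097) = -1.0159
Iteration 3: beta = 0.5, y = -1.0159 + 0.5*(-1.0159 + 0.8809) = -1.0834
  grad(y) = 3.1657, v = y - alpha*grad = -1.2044
  prox(v) = soft_thresh(-1.2044, 0.097) = -1.1073
f(x_3) = 5*(-1.1073)^2 + 14*(-1.1073) + 2.54*|-1.1073| = -6.5591


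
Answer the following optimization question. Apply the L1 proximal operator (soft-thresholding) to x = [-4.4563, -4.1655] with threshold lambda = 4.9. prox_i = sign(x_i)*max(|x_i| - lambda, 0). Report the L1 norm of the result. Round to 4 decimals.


Soft-thresholding with lambda = 4.9:
prox(-4.4563) = sign(-4.4563)*max(|-4.4563| - 4.9, 0) = 0.0
prox(-4.1655) = sign(-4.1655)*max(|-4.1655| - 4.9, 0) = 0.0
prox(x) = [0.0, 0.0]
||prox(x)||_1 = 0.0 + 0.0 = 0.0


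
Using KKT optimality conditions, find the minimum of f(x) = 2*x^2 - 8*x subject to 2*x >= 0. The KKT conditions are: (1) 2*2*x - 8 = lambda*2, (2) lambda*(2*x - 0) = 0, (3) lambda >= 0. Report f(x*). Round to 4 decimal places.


Step 1: Try lambda = 0 (constraint inactive).
Stationarity: 2*2*x - 8 = 0
x* = 8/(2*2) = 2.0
Check constraint: 2*2.0 = 4.0 >= 0 -- satisfied.
Step 2: Compute optimal value.
f(x*) = 2*2.0^2 - 8*2.0 = -8.0


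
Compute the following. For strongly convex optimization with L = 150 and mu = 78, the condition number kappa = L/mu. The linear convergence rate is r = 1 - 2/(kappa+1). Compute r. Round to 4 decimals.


Step 1: Compute the condition number.
kappa = L/mu = 150/78 = 1.9231
Step 2: Compute the convergence rate.
r = 1 - 2/(kappa + 1) = 1 - 2*mu/(L + mu) = (L - mu)/(L + mu) = 72/228 = 0.3158


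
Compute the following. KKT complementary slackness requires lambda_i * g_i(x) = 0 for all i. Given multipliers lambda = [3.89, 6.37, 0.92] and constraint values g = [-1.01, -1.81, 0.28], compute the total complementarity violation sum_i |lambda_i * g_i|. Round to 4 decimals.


KKT complementary slackness check:
lambda_1 * g_1 = 3.89 * -1.01 = -3.9289
lambda_2 * g_2 = 6.37 * -1.81 = -11.5297
lambda_3 * g_3 = 0.92 * 0.28 = 0.2576
Total violation = 3.9289 + 11.5297 + 0.2576 = 15.7162


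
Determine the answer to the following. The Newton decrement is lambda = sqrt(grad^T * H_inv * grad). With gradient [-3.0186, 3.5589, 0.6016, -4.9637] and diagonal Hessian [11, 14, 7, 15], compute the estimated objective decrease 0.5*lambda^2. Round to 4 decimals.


Step 1: H is diagonal, so H^(-1) * g = [-0.2744, 0.2542, 0.0859, -0.3309].
Step 2: g^T H^(-1) g = sum_i g_i^2 / H_ii
  = (-3.0186)^2/11 + (3.5589)^2/14 + (0.6016)^2/7 + (-4.9637)^2/15
  = 0.8284 + 0.9047 + 0.0517 + 1.6426 = 3.4273
Step 3: Objective decrease = 0.5 * g^T H^(-1) g = 1.7137


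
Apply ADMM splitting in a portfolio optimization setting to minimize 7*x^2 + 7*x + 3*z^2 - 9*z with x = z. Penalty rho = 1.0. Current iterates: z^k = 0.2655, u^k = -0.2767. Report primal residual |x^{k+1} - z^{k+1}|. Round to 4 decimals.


ADMM iteration with rho = 1.0, z^k = 0.2655, u^k = -0.2767
Step 1: x-update.
Minimize 7*x^2 + 7*x + (1.0/2)*(x - 0.2655 - 0.2767)^2
FOC: (2*7 + 1.0)*x = -7 + 1.0*(0.2655 + 0.2767)
x^{k+1} = -0.4305
Step 2: z-update.
Minimize 3*z^2 - 9*z + (1.0/2)*(-0.4305 - z - 0.2767)^2
FOC: (2*3 + 1.0)*z = 9 + 1.0*(-0.4305 - 0.2767)
z^{k+1} = 1.1847
Step 3: u-update.
u^{k+1} = -0.2767 - 0.4305 - 1.1847 = -1.8919
Step 4: Primal residual = |-0.4305 - 1.1847| = 1.6152


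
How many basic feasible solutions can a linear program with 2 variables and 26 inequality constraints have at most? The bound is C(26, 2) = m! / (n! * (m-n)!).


Each vertex corresponds to some choice of n active constraints out of m, so the number of vertices is at most C(m, n) = m! / (n!(m-n)!).
m = 26, n = 2
Numerator: 26 * 25
Denominator: 2! = 2
C(26, 2) = 325


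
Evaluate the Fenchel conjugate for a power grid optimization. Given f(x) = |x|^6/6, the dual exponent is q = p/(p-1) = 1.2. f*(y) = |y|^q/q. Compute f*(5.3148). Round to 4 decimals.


The conjugate exponent q satisfies 1/p + 1/q = 1.
p = 6, so q = 6/(6 - 1) = 1.2
|y|^q = 5.3148^1.2 = 7.4231
f*(5.3148) = 7.4231 / 1.2 = 6.1859


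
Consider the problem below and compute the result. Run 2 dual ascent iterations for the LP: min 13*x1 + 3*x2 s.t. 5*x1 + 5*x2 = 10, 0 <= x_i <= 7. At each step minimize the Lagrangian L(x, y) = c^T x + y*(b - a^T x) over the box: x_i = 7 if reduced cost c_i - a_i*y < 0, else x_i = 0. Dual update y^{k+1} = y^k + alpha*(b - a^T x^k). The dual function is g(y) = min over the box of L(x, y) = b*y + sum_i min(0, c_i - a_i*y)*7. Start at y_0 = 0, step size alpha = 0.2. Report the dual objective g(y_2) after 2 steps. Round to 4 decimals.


Dual ascent for LP: min 13*x1 + 3*x2, 5*x1 + 5*x2 = 10, 0 <= x_i <= 7
Step 1: y^k = 0.0, reduced costs: (13.0, 3.0)
  x^k = (0.0, 0.0), subgradient = b - a^T x = 10.0
  y^{k+1} = 0.0 + 0.2*10.0 = 2.0
Step 2: y^k = 2.0, reduced costs: (3.0, -7.0)
  x^k = (0.0, 7.0), subgradient = b - a^T x = -25.0
  y^{k+1} = 2.0 + 0.2*-25.0 = -3.0
Dual objective at y_2 = -3.0: reduced costs (28.0, 18.0), box minimizer x = (0.0, 0.0)
g(y_2) = b*y + (c1 - a1*y)*x1 + (c2 - a2*y)*x2 = 10*(-3.0) + 28.0*0.0 + 18.0*0.0 = -30.0 + 0.0 + 0.0 = -30.0


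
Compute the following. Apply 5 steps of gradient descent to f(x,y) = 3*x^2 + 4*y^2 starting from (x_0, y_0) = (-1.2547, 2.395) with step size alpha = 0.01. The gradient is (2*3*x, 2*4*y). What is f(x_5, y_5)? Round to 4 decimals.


Gradient descent on f(x,y) = 3*x^2 + 4*y^2.
Starting point: (-1.2547, 2.395), alpha = 0.01
Step 1: grad_x = 2*3*-1.2547 = -7.5282, grad_y = 2*4*2.395 = 19.16
  x_1 = -1.2547 - 0.01*-7.5282 = -1.1794
  y_1 = 2.395 - 0.01*19.16 = 2.2034
Step 2: grad_x = 2*3*-1.1794 = -7.0765, grad_y = 2*4*2.2034 = 17.6272
  x_2 = -1.1794 - 0.01*-7.0765 = -1.1087
  y_2 = 2.2034 - 0.01*17.6272 = 2.0271
Step 3: grad_x = 2*3*-1.1087 = -6.6519, grad_y = 2*4*2.0271 = 16.217
  x_3 = -1.1087 - 0.01*-6.6519 = -1.0421
  y_3 = 2.0271 - 0.01*16.217 = 1.865
Step 4: grad_x = 2*3*-1.0421 = -6.2528, grad_y = 2*4*1.865 = 14.9197
  x_4 = -1.0421 - 0.01*-6.2528 = -0.9796
  y_4 = 1.865 - 0.01*14.9197 = 1.7158
Step 5: grad_x = 2*3*-0.9796 = -5.8776, grad_y = 2*4*1.7158 = 13.7261
  x_5 = -0.9796 - 0.01*-5.8776 = -0.9208
  y_5 = 1.7158 - 0.01*13.7261 = 1.5785
f(-0.9208, 1.5785) = 3*(-0.9208)^2 + 4*1.5785^2 = 12.5104


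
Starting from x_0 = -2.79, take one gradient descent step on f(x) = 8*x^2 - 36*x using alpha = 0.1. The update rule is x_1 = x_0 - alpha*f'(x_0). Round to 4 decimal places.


We compute the gradient at x_0 and apply the update.
f'(x) = 16*x - 36
f'(-2.79) = 16*-2.79 - 36 = -80.64
x_1 = -2.79 - 0.1*-80.64 = 5.274


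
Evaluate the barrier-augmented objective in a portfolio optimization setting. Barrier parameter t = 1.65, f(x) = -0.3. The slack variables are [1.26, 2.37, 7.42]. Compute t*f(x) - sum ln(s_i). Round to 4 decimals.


Step 1: Compute log-barrier.
ln values: [0.2311, 0.8629, 2.0042]
phi = -(0.2311 + 0.8629 + 2.0042) = -3.0982
Step 2: Compute augmented objective.
t*f(x) = 1.65*-0.3 = -0.495
Total = -0.495 - 3.0982 = -3.5932


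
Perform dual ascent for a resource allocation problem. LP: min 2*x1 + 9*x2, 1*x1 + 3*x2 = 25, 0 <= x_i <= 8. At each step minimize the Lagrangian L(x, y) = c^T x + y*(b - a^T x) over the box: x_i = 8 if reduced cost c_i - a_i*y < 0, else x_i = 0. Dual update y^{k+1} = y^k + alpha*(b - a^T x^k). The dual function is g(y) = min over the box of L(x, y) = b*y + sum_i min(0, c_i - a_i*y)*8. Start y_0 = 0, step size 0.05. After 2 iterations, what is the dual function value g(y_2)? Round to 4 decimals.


Dual ascent for LP: min 2*x1 + 9*x2, 1*x1 + 3*x2 = 25, 0 <= x_i <= 8
Step 1: y^k = 0.0, reduced costs: (2.0, 9.0)
  x^k = (0.0, 0.0), subgradient = b - a^T x = 25.0
  y^{k+1} = 0.0 + 0.05*25.0 = 1.25
Step 2: y^k = 1.25, reduced costs: (0.75, 5.25)
  x^k = (0.0, 0.0), subgradient = b - a^T x = 25.0
  y^{k+1} = 1.25 + 0.05*25.0 = 2.5
Dual objective at y_2 = 2.5: reduced costs (-0.5, 1.5), box minimizer x = (8.0, 0.0)
g(y_2) = b*y + (c1 - a1*y)*x1 + (c2 - a2*y)*x2 = 25*2.5 + (-0.5)*8.0 + 1.5*0.0 = 62.5 - 4.0 + 0.0 = 58.5


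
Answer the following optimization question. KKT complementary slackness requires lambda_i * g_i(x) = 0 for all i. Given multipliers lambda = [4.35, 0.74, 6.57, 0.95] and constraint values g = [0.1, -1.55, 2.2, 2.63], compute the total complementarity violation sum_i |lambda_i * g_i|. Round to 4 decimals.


KKT complementary slackness check:
lambda_1 * g_1 = 4.35 * 0.1 = 0.435
lambda_2 * g_2 = 0.74 * -1.55 = -1.147
lambda_3 * g_3 = 6.57 * 2.2 = 14.454
lambda_4 * g_4 = 0.95 * 2.63 = 2.4985
Total violation = 0.435 + 1.147 + 14.454 + 2.4985 = 18.5345


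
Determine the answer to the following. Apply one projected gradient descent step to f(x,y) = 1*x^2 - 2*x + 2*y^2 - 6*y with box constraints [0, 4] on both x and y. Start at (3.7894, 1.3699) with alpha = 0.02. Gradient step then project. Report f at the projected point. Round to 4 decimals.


Step 1: Compute gradient at (3.7894, 1.3699).
grad_x = 2*1*3.7894 - 2 = 5.5788
grad_y = 2*2*1.3699 - 6 = -0.5204
Step 2: Gradient step.
x_raw = 3.7894 - 0.02*5.5788 = 3.6778
y_raw = 1.3699 - 0.02*-0.5204 = 1.3803
Step 3: Project onto [0, 4].
x_proj = clip(3.6778) = 3.6778
y_proj = clip(1.3803) = 1.3803
Step 4: Evaluate f.
f(3.6778, 1.3803) = 1.6994


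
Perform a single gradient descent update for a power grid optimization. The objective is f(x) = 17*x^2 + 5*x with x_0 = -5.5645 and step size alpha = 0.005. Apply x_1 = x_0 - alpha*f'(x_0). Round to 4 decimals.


We compute the gradient at x_0 and apply the update.
f'(x) = 34*x + 5
f'(-5.5645) = 34*-5.5645 + 5 = -184.193
x_1 = -5.5645 - 0.005*-184.193 = -4.6435


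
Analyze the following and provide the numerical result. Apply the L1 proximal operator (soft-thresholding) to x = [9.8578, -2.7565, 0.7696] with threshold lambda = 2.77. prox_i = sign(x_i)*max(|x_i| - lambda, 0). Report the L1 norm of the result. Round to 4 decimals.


Soft-thresholding with lambda = 2.77:
prox(9.8578) = sign(9.8578)*max(|9.8578| - 2.77, 0) = 7.0878
prox(-2.7565) = sign(-2.7565)*max(|-2.7565| - 2.77, 0) = 0.0
prox(0.7696) = sign(0.7696)*max(|0.7696| - 2.77, 0) = 0.0
prox(x) = [7.0878, 0.0, 0.0]
||prox(x)||_1 = 7.0878 + 0.0 + 0.0 = 7.0878


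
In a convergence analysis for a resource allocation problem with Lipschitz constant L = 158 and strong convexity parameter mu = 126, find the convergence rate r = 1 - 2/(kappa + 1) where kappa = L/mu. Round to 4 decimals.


Step 1: Compute the condition number.
kappa = L/mu = 158/126 = 1.254
Step 2: Compute the convergence rate.
r = 1 - 2/(kappa + 1) = 1 - 2*mu/(L + mu) = (L - mu)/(L + mu) = 32/284 = 0.1127


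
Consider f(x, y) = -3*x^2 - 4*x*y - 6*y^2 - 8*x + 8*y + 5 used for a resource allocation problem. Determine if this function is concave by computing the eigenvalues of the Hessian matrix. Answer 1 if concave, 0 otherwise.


The Hessian of f(x,y) = -3*x^2 - 4*x*y - 6*y^2 - 8*x + 8*y + 5 is:
H = [[-6, -4], [-4, -12]]
Trace = -6 - 12 = -18
Determinant = -6*-12 - (-4)^2 = 56
Discriminant = (-18)^2 - 4*56 = 100.0
Eigenvalues: lambda_1 = -14.0, lambda_2 = -4.0
The function is concave.

1


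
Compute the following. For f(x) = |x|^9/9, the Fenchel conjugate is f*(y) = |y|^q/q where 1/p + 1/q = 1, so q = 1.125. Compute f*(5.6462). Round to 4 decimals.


The conjugate exponent q satisfies 1/p + 1/q = 1.
p = 9, so q = 9/(9 - 1) = 1.125
|y|^q = 5.6462^1.125 = 7.0101
f*(5.6462) = 7.0101 / 1.125 = 6.2312


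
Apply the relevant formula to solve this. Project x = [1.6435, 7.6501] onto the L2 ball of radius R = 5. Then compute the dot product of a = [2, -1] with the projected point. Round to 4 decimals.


Step 1: Compute ||x|| (intermediates to 6 decimals).
||x|| = sqrt(1.6435^2 + 7.6501^2) = 7.824648
Step 2: Project.
Since ||x|| > R, scale = R/||x|| = 5/7.824648 = 0.639006, proj(x) = scale * x
proj(x) = [1.050206, 4.88846]
Step 3: Dot product.
a^T * proj(x) = 2*1.050206 - 1*4.88846 = -2.788


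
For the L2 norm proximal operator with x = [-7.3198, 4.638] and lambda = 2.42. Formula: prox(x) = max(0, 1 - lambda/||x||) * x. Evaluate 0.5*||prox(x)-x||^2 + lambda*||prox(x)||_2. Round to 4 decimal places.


Step 1: Compute ||x||.
||x|| = 8.6655
Step 2: Compute scaling factor.
scale = max(0, 1 - 2.42/8.6655) = 0.7207
Step 3: prox(x) = [-5.2756, 3.3428]
||prox(x)|| = 6.2455
Step 4: Proximal objective.
0.5*||prox-x||^2 = 2.9282
lambda*||prox|| = 15.1141
Total = 18.0423


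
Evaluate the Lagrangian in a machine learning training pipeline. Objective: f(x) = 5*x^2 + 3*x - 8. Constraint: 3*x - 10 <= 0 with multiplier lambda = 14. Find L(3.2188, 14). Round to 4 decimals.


Step 1: Evaluate f(x).
f(3.2188) = 5*3.2188^2 + 3*3.2188 - 8 = 53.4598
Step 2: Evaluate g(x).
g(3.2188) = 3*3.2188 - 10 = -0.3436
Step 3: Compute Lagrangian.
L = 53.4598 + 14*-0.3436 = 48.6494


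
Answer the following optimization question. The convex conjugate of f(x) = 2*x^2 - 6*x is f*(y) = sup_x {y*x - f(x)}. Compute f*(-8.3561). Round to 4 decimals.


f*(y) = sup_x {y*x - a*x^2 - b*x} = sup_x {(y-b)*x - a*x^2}
FOC: (y - b) - 2a*x = 0 => x* = (y - b)/(2a)
x* = (-8.3561 + 6)/(2*2) = -0.589
f*(-8.3561) = (y-b)^2/(4a) = (-8.3561 + 6)^2/(4*2)
= 5.5512/8 = 0.6939


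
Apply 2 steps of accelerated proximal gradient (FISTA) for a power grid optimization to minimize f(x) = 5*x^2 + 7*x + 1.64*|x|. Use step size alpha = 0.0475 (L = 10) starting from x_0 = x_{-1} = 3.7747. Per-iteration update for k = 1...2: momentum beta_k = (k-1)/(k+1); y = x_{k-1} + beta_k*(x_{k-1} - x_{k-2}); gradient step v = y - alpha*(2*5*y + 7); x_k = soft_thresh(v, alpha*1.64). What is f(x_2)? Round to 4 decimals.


FISTA on f(x) = 5*x^2 + 7*x + 1.64*|x|
L = 10, alpha = 0.0475
Iteration 1: beta = 0.0, y = 3.7747 + 0.0*(3.7747 - 3.7747) = 3.7747
  grad(y) = 44.747, v = y - alpha*grad = 1.6492
  prox(v) = soft_thresh(1.6492, 0.0779) = 1.5713
Iteration 2: beta = 0.3333, y = 1.5713 + 0.3333*(1.5713 - 3.7747) = 0.8369
  grad(y) = 15.3686, v = y - alpha*grad = 0.1068
  prox(v) = soft_thresh(0.1068, 0.0779) = 0.0289
f(x_2) = 5*0.0289^2 + 7*0.0289 + 1.64*|0.0289| = 0.2543


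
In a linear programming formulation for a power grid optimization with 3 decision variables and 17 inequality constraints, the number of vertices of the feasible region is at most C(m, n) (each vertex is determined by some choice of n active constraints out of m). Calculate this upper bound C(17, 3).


Each vertex corresponds to some choice of n active constraints out of m, so the number of vertices is at most C(m, n) = m! / (n!(m-n)!).
m = 17, n = 3
Numerator: 17 * 16 * 15
Denominator: 3! = 6
C(17, 3) = 680


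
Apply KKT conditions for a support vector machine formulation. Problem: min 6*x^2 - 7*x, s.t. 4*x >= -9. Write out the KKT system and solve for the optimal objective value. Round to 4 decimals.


Step 1: Try lambda = 0 (constraint inactive).
Stationarity: 2*6*x - 7 = 0
x* = 7/(2*6) = 7/12 = 0.5833 (rounded; the exact value 7/12 is used below)
Check constraint: 4*0.5833 = 2.3332 >= -9 -- satisfied.
Step 2: Compute optimal value.
f(x*) = 6*(7/12)^2 - 7*(7/12) = -2.0417


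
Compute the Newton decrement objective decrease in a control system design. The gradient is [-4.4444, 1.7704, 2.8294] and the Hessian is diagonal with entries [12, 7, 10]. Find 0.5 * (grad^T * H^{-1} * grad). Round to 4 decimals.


Step 1: H is diagonal, so H^(-1) * g = [-0.3704, 0.2529, 0.2829].
Step 2: g^T H^(-1) g = sum_i g_i^2 / H_ii
  = (-4.4444)^2/12 + (1.7704)^2/7 + (2.8294)^2/10
  = 1.6461 + 0.4478 + 0.8006 = 2.8944
Step 3: Objective decrease = 0.5 * g^T H^(-1) g = 1.4472


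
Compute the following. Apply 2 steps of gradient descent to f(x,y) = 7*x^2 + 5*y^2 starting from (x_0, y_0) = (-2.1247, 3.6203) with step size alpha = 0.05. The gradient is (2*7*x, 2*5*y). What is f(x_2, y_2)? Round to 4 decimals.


Gradient descent on f(x,y) = 7*x^2 + 5*y^2.
Starting point: (-2.1247, 3.6203), alpha = 0.05
Step 1: grad_x = 2*7*-2.1247 = -29.7458, grad_y = 2*5*3.6203 = 36.203
  x_1 = -2.1247 - 0.05*-29.7458 = -0.6374
  y_1 = 3.6203 - 0.05*36.203 = 1.8102
Step 2: grad_x = 2*7*-0.6374 = -8.9237, grad_y = 2*5*1.8102 = 18.1015
  x_2 = -0.6374 - 0.05*-8.9237 = -0.1912
  y_2 = 1.8102 - 0.05*18.1015 = 0.9051
f(-0.1912, 0.9051) = 7*(-0.1912)^2 + 5*0.9051^2 = 4.3518


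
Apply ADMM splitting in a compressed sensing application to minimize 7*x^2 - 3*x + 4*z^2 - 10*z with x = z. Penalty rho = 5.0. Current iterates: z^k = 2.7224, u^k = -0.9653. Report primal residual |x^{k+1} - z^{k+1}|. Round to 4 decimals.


ADMM iteration with rho = 5.0, z^k = 2.7224, u^k = -0.9653
Step 1: x-update.
Minimize 7*x^2 - 3*x + (5.0/2)*(x - 2.7224 - 0.9653)^2
FOC: (2*7 + 5.0)*x = 3 + 5.0*(2.7224 + 0.9653)
x^{k+1} = 1.1283
Step 2: z-update.
Minimize 4*z^2 - 10*z + (5.0/2)*(1.1283 - z - 0.9653)^2
FOC: (2*4 + 5.0)*z = 10 + 5.0*(1.1283 - 0.9653)
z^{k+1} = 0.8319
Step 3: u-update.
u^{k+1} = -0.9653 + 1.1283 - 0.8319 = -0.6689
Step 4: Primal residual = |1.1283 - 0.8319| = 0.2964


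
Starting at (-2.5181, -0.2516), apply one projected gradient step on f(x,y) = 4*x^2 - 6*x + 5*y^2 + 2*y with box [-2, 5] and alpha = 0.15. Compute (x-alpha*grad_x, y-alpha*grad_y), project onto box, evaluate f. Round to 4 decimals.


Step 1: Compute gradient at (-2.5181, -0.2516).
grad_x = 2*4*-2.5181 - 6 = -26.1448
grad_y = 2*5*-0.2516 + 2 = -0.516
Step 2: Gradient step.
x_raw = -2.5181 - 0.15*-26.1448 = 1.4036
y_raw = -0.2516 - 0.15*-0.516 = -0.1742
Step 3: Project onto [-2, 5].
x_proj = clip(1.4036) = 1.4036
y_proj = clip(-0.1742) = -0.1742
Step 4: Evaluate f.
f(1.4036, -0.1742) = -0.7378


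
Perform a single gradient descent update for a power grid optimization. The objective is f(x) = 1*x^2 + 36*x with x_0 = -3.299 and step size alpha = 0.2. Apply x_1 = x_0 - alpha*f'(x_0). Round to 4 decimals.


We compute the gradient at x_0 and apply the update.
f'(x) = 2*x + 36
f'(-3.299) = 2*-3.299 + 36 = 29.402
x_1 = -3.299 - 0.2*29.402 = -9.1794


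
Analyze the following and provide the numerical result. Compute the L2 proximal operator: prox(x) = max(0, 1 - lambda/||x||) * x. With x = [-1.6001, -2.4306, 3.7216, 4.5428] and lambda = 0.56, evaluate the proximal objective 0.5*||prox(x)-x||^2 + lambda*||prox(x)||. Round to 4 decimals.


Step 1: Compute ||x||.
||x|| = 6.554
Step 2: Compute scaling factor.
scale = max(0, 1 - 0.56/6.554) = 0.9146
Step 3: prox(x) = [-1.4634, -2.2229, 3.4036, 4.1546]
||prox(x)|| = 5.994
Step 4: Proximal objective.
0.5*||prox-x||^2 = 0.1568
lambda*||prox|| = 3.3566
Total = 3.5135


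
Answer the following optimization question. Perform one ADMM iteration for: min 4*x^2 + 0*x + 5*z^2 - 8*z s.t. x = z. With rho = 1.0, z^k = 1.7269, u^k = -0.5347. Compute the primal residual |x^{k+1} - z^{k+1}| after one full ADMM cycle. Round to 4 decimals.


ADMM iteration with rho = 1.0, z^k = 1.7269, u^k = -0.5347
Step 1: x-update.
Minimize 4*x^2 + 0*x + (1.0/2)*(x - 1.7269 - 0.5347)^2
FOC: (2*4 + 1.0)*x = 0 + 1.0*(1.7269 + 0.5347)
x^{k+1} = 0.2513
Step 2: z-update.
Minimize 5*z^2 - 8*z + (1.0/2)*(0.2513 - z - 0.5347)^2
FOC: (2*5 + 1.0)*z = 8 + 1.0*(0.2513 - 0.5347)
z^{k+1} = 0.7015
Step 3: u-update.
u^{k+1} = -0.5347 + 0.2513 - 0.7015 = -0.9849
Step 4: Primal residual = |0.2513 - 0.7015| = 0.4502


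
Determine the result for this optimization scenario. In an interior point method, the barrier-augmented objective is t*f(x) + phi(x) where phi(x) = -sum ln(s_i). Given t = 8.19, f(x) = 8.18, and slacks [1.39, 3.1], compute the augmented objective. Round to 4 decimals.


Step 1: Compute log-barrier.
ln values: [0.3293, 1.1314]
phi = -(0.3293 + 1.1314) = -1.4607
Step 2: Compute augmented objective.
t*f(x) = 8.19*8.18 = 66.9942
Total = 66.9942 - 1.4607 = 65.5335


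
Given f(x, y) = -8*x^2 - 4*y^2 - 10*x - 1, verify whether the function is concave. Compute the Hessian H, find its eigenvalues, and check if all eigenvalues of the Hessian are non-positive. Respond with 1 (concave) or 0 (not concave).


The Hessian of f(x,y) = -8*x^2 - 4*y^2 - 10*x - 1 is:
H = [[-16, 0], [0, -8]]
Trace = -16 - 8 = -24
Determinant = -16*-8 - (0)^2 = 128
Discriminant = (-24)^2 - 4*128 = 64.0
Eigenvalues: lambda_1 = -16.0, lambda_2 = -8.0
The function is concave.

1


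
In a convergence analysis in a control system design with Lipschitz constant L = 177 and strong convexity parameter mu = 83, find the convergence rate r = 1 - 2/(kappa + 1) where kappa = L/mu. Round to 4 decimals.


Step 1: Compute the condition number.
kappa = L/mu = 177/83 = 2.1325
Step 2: Compute the convergence rate.
r = 1 - 2/(kappa + 1) = 1 - 2*mu/(L + mu) = (L - mu)/(L + mu) = 94/260 = 0.3615


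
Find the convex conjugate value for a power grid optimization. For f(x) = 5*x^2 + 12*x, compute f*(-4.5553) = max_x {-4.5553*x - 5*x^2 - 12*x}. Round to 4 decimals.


f*(y) = sup_x {y*x - a*x^2 - b*x} = sup_x {(y-b)*x - a*x^2}
FOC: (y - b) - 2a*x = 0 => x* = (y - b)/(2a)
x* = (-4.5553 - 12)/(2*5) = -1.6555
f*(-4.5553) = (y-b)^2/(4a) = (-4.5553 - 12)^2/(4*5)
= 274.078/20 = 13.7039


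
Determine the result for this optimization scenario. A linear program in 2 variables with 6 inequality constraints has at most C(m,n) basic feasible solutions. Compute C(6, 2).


Each vertex corresponds to some choice of n active constraints out of m, so the number of vertices is at most C(m, n) = m! / (n!(m-n)!).
m = 6, n = 2
Numerator: 6 * 5
Denominator: 2! = 2
C(6, 2) = 15


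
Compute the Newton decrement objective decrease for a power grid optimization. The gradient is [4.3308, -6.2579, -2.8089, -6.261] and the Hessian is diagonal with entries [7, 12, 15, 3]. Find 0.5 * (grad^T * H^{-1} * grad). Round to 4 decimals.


Step 1: H is diagonal, so H^(-1) * g = [0.6187, -0.5215, -0.1873, -2.087].
Step 2: g^T H^(-1) g = sum_i g_i^2 / H_ii
  = (4.3308)^2/7 + (-6.2579)^2/12 + (-2.8089)^2/15 + (-6.261)^2/3
  = 2.6794 + 3.2634 + 0.526 + 13.0667 = 19.5355
Step 3: Objective decrease = 0.5 * g^T H^(-1) g = 9.7678


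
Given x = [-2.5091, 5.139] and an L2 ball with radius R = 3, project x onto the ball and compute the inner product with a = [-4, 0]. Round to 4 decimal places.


Step 1: Compute ||x|| (intermediates to 6 decimals).
||x|| = sqrt((-2.5091)^2 + 5.139^2) = 5.71882
Step 2: Project.
Since ||x|| > R, scale = R/||x|| = 3/5.71882 = 0.524584, proj(x) = scale * x
proj(x) = [-1.316234, 2.695837]
Step 3: Dot product.
a^T * proj(x) = -4*(-1.316234) + 0*2.695837 = 5.2649


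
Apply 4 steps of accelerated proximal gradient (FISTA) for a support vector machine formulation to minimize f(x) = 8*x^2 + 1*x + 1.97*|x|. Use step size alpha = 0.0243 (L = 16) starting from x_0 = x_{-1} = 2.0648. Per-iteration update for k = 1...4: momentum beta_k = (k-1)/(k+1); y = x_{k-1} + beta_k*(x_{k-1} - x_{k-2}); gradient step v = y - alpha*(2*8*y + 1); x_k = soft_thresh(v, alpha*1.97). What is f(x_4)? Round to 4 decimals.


FISTA on f(x) = 8*x^2 + 1*x + 1.97*|x|
L = 16, alpha = 0.0243
Iteration 1: beta = 0.0, y = 2.0648 + 0.0*(2.0648 - 2.0648) = 2.0648
  grad(y) = 34.0368, v = y - alpha*grad = 1.2377
  prox(v) = soft_thresh(1.2377, 0.0479) = 1.1898
Iteration 2: beta = 0.3333, y = 1.1898 + 0.3333*(1.1898 - 2.0648) = 0.8982
  grad(y) = 15.3709, v = y - alpha*grad = 0.5247
  prox(v) = soft_thresh(0.5247, 0.0479) = 0.4768
Iteration 3: beta = 0.5, y = 0.4768 + 0.5*(0.4768 - 1.1898) = 0.1203
  grad(y) = 2.9244, v = y - alpha*grad = 0.0492
  prox(v) = soft_thresh(0.0492, 0.0479) = 0.0013
Iteration 4: beta = 0.6, y = 0.0013 + 0.6*(0.0013 - 0.4768) = -0.2839
  grad(y) = -3.5429, v = y - alpha*grad = -0.1978
  prox(v) = soft_thresh(-0.1978, 0.0479) = -0.15
f(x_4) = 8*(-0.15)^2 + 1*(-0.15) + 1.97*|-0.15| = 0.3254


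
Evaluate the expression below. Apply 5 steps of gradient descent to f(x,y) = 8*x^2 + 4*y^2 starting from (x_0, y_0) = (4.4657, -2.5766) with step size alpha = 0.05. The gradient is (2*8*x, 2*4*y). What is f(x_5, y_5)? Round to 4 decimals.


Gradient descent on f(x,y) = 8*x^2 + 4*y^2.
Starting point: (4.4657, -2.5766), alpha = 0.05
Step 1: grad_x = 2*8*4.4657 = 71.4512, grad_y = 2*4*-2.5766 = -20.6128
  x_1 = 4.4657 - 0.05*71.4512 = 0.8931
  y_1 = -2.5766 - 0.05*-20.6128 = -1.546
Step 2: grad_x = 2*8*0.8931 = 14.2902, grad_y = 2*4*-1.546 = -12.3677
  x_2 = 0.8931 - 0.05*14.2902 = 0.1786
  y_2 = -1.546 - 0.05*-12.3677 = -0.9276
Step 3: grad_x = 2*8*0.1786 = 2.858, grad_y = 2*4*-0.9276 = -7.4206
  x_3 = 0.1786 - 0.05*2.858 = 0.0357
  y_3 = -0.9276 - 0.05*-7.4206 = -0.5565
Step 4: grad_x = 2*8*0.0357 = 0.5716, grad_y = 2*4*-0.5565 = -4.4524
  x_4 = 0.0357 - 0.05*0.5716 = 0.0071
  y_4 = -0.5565 - 0.05*-4.4524 = -0.3339
Step 5: grad_x = 2*8*0.0071 = 0.1143, grad_y = 2*4*-0.3339 = -2.6714
  x_5 = 0.0071 - 0.05*0.1143 = 0.0014
  y_5 = -0.3339 - 0.05*-2.6714 = -0.2004
f(0.0014, -0.2004) = 8*0.0014^2 + 4*(-0.2004)^2 = 0.1606


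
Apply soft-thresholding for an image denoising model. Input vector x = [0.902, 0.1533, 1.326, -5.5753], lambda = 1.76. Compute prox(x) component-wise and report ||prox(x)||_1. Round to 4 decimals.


Soft-thresholding with lambda = 1.76:
prox(0.902) = sign(0.902)*max(|0.902| - 1.76, 0) = 0.0
prox(0.1533) = sign(0.1533)*max(|0.1533| - 1.76, 0) = 0.0
prox(1.326) = sign(1.326)*max(|1.326| - 1.76, 0) = 0.0
prox(-5.5753) = sign(-5.5753)*max(|-5.5753| - 1.76, 0) = -3.8153
prox(x) = [0.0, 0.0, 0.0, -3.8153]
||prox(x)||_1 = 0.0 + 0.0 + 0.0 + 3.8153 = 3.8153


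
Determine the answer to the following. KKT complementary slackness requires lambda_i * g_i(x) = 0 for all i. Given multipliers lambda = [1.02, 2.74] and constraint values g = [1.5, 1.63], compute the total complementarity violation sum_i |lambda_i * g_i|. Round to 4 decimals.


KKT complementary slackness check:
lambda_1 * g_1 = 1.02 * 1.5 = 1.53
lambda_2 * g_2 = 2.74 * 1.63 = 4.4662
Total violation = 1.53 + 4.4662 = 5.9962


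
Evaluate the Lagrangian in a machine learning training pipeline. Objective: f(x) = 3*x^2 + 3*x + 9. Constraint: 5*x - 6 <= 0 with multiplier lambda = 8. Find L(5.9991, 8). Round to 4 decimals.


Step 1: Evaluate f(x).
f(5.9991) = 3*5.9991^2 + 3*5.9991 + 9 = 134.9649
Step 2: Evaluate g(x).
g(5.9991) = 5*5.9991 - 6 = 23.9955
Step 3: Compute Lagrangian.
L = 134.9649 + 8*23.9955 = 326.9289


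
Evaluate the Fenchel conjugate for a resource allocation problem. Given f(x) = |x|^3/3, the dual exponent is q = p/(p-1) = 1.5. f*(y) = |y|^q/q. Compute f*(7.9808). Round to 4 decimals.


The conjugate exponent q satisfies 1/p + 1/q = 1.
p = 3, so q = 3/(3 - 1) = 1.5
|y|^q = 7.9808^1.5 = 22.546
f*(7.9808) = 22.546 / 1.5 = 15.0307


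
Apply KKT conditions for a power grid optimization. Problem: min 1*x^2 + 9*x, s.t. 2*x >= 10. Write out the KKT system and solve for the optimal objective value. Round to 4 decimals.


Step 1: Try lambda = 0 (constraint inactive).
x_unc = -9/(2*1) = -4.5
Check: 2*-4.5 = -9.0 < 10 -- violated!
Step 2: Constraint must be active: 2*x = 10
x* = 10/2 = 5.0
lambda = (2*1*5.0 + 9)/2 = 9.5
Step 3: Compute optimal value.
f(x*) = 1*5.0^2 + 9*5.0 = 70.0


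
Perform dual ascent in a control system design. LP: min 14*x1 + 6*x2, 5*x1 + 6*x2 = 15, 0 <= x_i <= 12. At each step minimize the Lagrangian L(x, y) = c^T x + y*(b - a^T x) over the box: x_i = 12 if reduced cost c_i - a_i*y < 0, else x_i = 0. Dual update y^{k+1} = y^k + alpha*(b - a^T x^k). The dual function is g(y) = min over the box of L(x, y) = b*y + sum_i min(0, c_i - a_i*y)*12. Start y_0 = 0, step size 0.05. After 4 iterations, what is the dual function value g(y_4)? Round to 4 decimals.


Dual ascent for LP: min 14*x1 + 6*x2, 5*x1 + 6*x2 = 15, 0 <= x_i <= 12
Step 1: y^k = 0.0, reduced costs: (14.0, 6.0)
  x^k = (0.0, 0.0), subgradient = b - a^T x = 15.0
  y^{k+1} = 0.0 + 0.05*15.0 = 0.75
Step 2: y^k = 0.75, reduced costs: (10.25, 1.5)
  x^k = (0.0, 0.0), subgradient = b - a^T x = 15.0
  y^{k+1} = 0.75 + 0.05*15.0 = 1.5
Step 3: y^k = 1.5, reduced costs: (6.5, -3.0)
  x^k = (0.0, 12.0), subgradient = b - a^T x = -57.0
  y^{k+1} = 1.5 + 0.05*-57.0 = -1.35
Step 4: y^k = -1.35, reduced costs: (20.75, 14.1)
  x^k = (0.0, 0.0), subgradient = b - a^T x = 15.0
  y^{k+1} = -1.35 + 0.05*15.0 = -0.6
Dual objective at y_4 = -0.6: reduced costs (17.0, 9.6), box minimizer x = (0.0, 0.0)
g(y_4) = b*y + (c1 - a1*y)*x1 + (c2 - a2*y)*x2 = 15*(-0.6) + 17.0*0.0 + 9.6*0.0 = -9.0 + 0.0 + 0.0 = -9.0
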